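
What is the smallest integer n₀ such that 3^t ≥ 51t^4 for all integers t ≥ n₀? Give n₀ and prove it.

At t = 12: 531441 < 1057536, so the inequality fails and n₀ ≥ 13. We prove 3^t ≥ 51t^4 for all t ≥ 13.
Base case (t = 13): 3^t = 1594323 and 51t^4 = 1456611, so 1594323 ≥ 1456611.
Suppose the result is true for t = j, so 3^j ≥ 51j^4.
Then 3^(j + 1) = 3·(3^j) ≥ 3·(51j^4).
Also, for j ≥ 13 we have 3·(51j^4) ≥ 51(j+1)^4, since 3 ≥ (1 + 1/j)^4 for all j ≥ 13.
Combining, 3^(j + 1) ≥ 51(j+1)^4.
This completes the induction.
Hence the smallest such n₀ is 13.

n₀ = 13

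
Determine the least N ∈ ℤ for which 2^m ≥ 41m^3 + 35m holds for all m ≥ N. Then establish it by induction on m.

N = 18

At m = 17: 131072 < 202028, so the inequality fails and N ≥ 18. We prove 2^m ≥ 41m^3 + 35m for all m ≥ 18.
When m = 18: 2^m = 262144 and 41m^3 + 35m = 239742, so 262144 ≥ 239742.
Inductive step: assume the claim holds for m = k, so 2^k ≥ 41k^3 + 35k.
Then 2^(k + 1) = 2·(2^k) ≥ 2·(41k^3 + 35k).
Also, for k ≥ 18 we have 2·(41k^3 + 35k) ≥ 41(k+1)^3 + 35(k+1), since 2·(41k^3 + 35k) − (41(k+1)^3 + 35(k+1)) = 41k^3 - 123k^2 - 88k - 76, which is nonnegative for all k ≥ 18.
Combining, 2^(k + 1) ≥ 41(k+1)^3 + 35(k+1).
Hence, by induction on m, the claim holds for every m ≥ 18.
Hence the smallest such N is 18.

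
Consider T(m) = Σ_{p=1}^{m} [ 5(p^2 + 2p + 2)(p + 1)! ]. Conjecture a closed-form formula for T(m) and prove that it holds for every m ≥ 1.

T(m) = (5m + 5)(m + 2)! - 10

We claim T(m) = (5m + 5)(m + 2)! - 10 for all m ≥ 1.
For the base case m = 1: T(1) = 50, and the closed form gives 50. They agree.
For the inductive step, assume it holds for an arbitrary p ≥ 1, so T(p) = (5p + 5)(p + 2)! - 10.
Then T(p+1) = T(p) + (5(p^2 + 4p + 5)(p + 2)!) = ((5p + 5)(p + 2)! - 10) + (5(p^2 + 4p + 5)(p + 2)!).
Simplifying, T(p+1) = (5(p+1) + 5)((p+1) + 2)! - 10,
which is the closed form with m = p+1.
Hence, by induction on m, the claim holds for every m ≥ 1.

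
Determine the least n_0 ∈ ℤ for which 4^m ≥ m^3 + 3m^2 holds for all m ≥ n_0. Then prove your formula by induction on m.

n_0 = 3

At m = 2: 16 < 20, so the inequality fails and n_0 ≥ 3. We prove 4^m ≥ m^3 + 3m^2 for all m ≥ 3.
When m = 3: 4^m = 64 and m^3 + 3m^2 = 54, so 64 ≥ 54.
Suppose the result is true for m = k, so 4^k ≥ k^3 + 3k^2.
Then 4^(k + 1) = 4·(4^k) ≥ 4·(k^3 + 3k^2).
Also, for k ≥ 3 we have 4·(k^3 + 3k^2) ≥ (k+1)^3 + 3(k+1)^2, since 4·(k^3 + 3k^2) − ((k+1)^3 + 3(k+1)^2) = 3k^3 + 6k^2 - 9k - 4, which is nonnegative for all k ≥ 3.
Combining, 4^(k + 1) ≥ (k+1)^3 + 3(k+1)^2.
Hence, by induction on m, the claim holds for every m ≥ 3.
Hence the smallest such n_0 is 3.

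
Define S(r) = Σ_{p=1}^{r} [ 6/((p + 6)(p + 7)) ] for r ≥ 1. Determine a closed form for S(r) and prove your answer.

S(r) = 6r/(7(r + 7))

We claim S(r) = 6r/(7(r + 7)) for all r ≥ 1.
When r = 1: S(1) = 3/28, and the closed form gives 3/28. They agree.
Inductive step: suppose the statement holds for some p ≥ 1, so S(p) = 6p/(7(p + 7)).
Then S(p+1) = S(p) + (6/((p + 7)(p + 8))) = (6p/(7(p + 7))) + (6/((p + 7)(p + 8))).
Simplifying, S(p+1) = 6(p + 1)/(7(p + 8)) = 6(p+1)/(7((p+1) + 7)),
which is the closed form with r = p+1.
This completes the induction.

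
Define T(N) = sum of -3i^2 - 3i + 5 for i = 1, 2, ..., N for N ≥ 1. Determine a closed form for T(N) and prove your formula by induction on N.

T(N) = -N(N^2 + 3N - 3)

We claim T(N) = -N(N^2 + 3N - 3) for all N ≥ 1.
Base case (N = 1): T(1) = -1, and the closed form gives -1. They agree.
Inductive step: assume the claim holds for N = i, so T(i) = i(-i^2 - 3i + 3).
Then T(i+1) = T(i) + (-3i - 3(i + 1)^2 + 2) = (i(-i^2 - 3i + 3)) + (-3i - 3(i + 1)^2 + 2).
Simplifying, T(i+1) = -(i + 1)(i^2 + 5i + 1) = -(i+1)((i+1)^2 + 3(i+1) - 3),
which is the closed form with N = i+1.
By induction, the statement is established for all N ≥ 1.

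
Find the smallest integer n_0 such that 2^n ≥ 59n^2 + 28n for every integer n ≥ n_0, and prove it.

n_0 = 14

At n = 13: 8192 < 10335, so the inequality fails and n_0 ≥ 14. We prove 2^n ≥ 59n^2 + 28n for all n ≥ 14.
Base step (n = 14): 2^n = 16384 and 59n^2 + 28n = 11956, so 16384 ≥ 11956.
For the inductive step, assume it holds for an arbitrary r ≥ 14, so 2^r ≥ 59r^2 + 28r.
Then 2^(r + 1) = 2·(2^r) ≥ 2·(59r^2 + 28r).
Also, for r ≥ 14 we have 2·(59r^2 + 28r) ≥ 59(r+1)^2 + 28(r+1), since 2·(59r^2 + 28r) − (59(r+1)^2 + 28(r+1)) = 59r^2 - 90r - 87, which is nonnegative for all r ≥ 14.
Combining, 2^(r + 1) ≥ 59(r+1)^2 + 28(r+1).
By the principle of mathematical induction, the result holds for all n ≥ 14.
Hence the smallest such n_0 is 14.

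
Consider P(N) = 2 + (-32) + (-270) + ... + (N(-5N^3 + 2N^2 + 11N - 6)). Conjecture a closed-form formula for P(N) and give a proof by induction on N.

P(N) = -N(N + 1)(N^3 + N^2 - 4N + 1)

We claim P(N) = -N(N + 1)(N^3 + N^2 - 4N + 1) for all N ≥ 1.
Base case (N = 1): P(1) = 2, and the closed form gives 2. They agree.
Inductive step: suppose the statement holds for some r ≥ 1, so P(r) = r(-r^4 - 2r^3 + 3r^2 + 3r - 1).
Then P(r+1) = P(r) + (-5r^4 - 18r^3 - 13r^2 + 2r + 2) = (r(-r^4 - 2r^3 + 3r^2 + 3r - 1)) + (-5r^4 - 18r^3 - 13r^2 + 2r + 2).
Simplifying, P(r+1) = -(r + 1)(r + 2)(r^3 + 4r^2 + r - 1) = -(r+1)((r+1) + 1)((r+1)^3 + (r+1)^2 - 4(r+1) + 1),
which is the closed form with N = r+1.
Hence, by induction on N, the claim holds for every N ≥ 1.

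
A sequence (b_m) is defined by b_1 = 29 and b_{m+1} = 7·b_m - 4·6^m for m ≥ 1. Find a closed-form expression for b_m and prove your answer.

b_m = 4·6^m + 5·7^(m - 1)

Computing the first terms: b_1 = 29, b_2 = 179, b_3 = 1109. This suggests b_m = 4·6^m + 5·7^(m - 1).
For the base case m = 1: the formula gives 29 = 29 = b_1.
For the inductive step, assume it holds for an arbitrary r ≥ 1, so b_r = 4·6^r + 5·7^(r - 1).
Then b_{r+1} = 7·b_r - 4·6^r = 7·(4·6^r + 5·7^(r - 1)) - 4·6^r = 4·6^(r + 1) + 5·7^r = 4·6^(r+1) + 5·7^((r+1) - 1),
which is the claimed formula at m = r+1.
This completes the induction.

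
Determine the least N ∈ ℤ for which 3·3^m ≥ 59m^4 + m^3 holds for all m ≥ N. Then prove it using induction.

At m = 11: 531441 < 865150, so the inequality fails and N ≥ 12. We prove 3·3^m ≥ 59m^4 + m^3 for all m ≥ 12.
Base case (m = 12): 3·3^m = 1594323 and 59m^4 + m^3 = 1225152, so 1594323 ≥ 1225152.
Inductive step: suppose the statement holds for some i ≥ 12, so 3·3^i ≥ 59i^4 + i^3.
Then 3·3^(i + 1) = 3·(3·3^i) ≥ 3·(59i^4 + i^3).
Also, for i ≥ 12 we have 3·(59i^4 + i^3) ≥ 59(i+1)^4 + (i+1)^3, since 3·(59i^4 + i^3) − (59(i+1)^4 + (i+1)^3) = 118i^4 - 234i^3 - 357i^2 - 239i - 60, which is nonnegative for all i ≥ 12.
Combining, 3·3^(i + 1) ≥ 59(i+1)^4 + (i+1)^3.
This completes the induction.
Hence the smallest such N is 12.

N = 12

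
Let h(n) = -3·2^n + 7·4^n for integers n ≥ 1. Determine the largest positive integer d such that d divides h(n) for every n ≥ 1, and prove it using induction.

d = 2

Computing the first values: h(1) = 22 and h(2) = 100; gcd(22, 100) = 2, so d ≤ 2.
We prove 2 | -3·2^n + 7·4^n for all n ≥ 1 by induction on n.
Base step (n = 1): h(1) = 22 = 2·(11), so 2 | h(1).
Inductive step: suppose the statement holds for some k ≥ 1, i.e. 2 | h(k). Then
h(k+1) − 4·h(k) = (-3·2^(k+1) + 7·4^(k+1)) − 4·(-3·2^k + 7·4^k) = (-3)·2^k·(2 − 4) = (6)·2^k. Since 2 | h(k) by the inductive hypothesis, 2 | 4·h(k); and 2 | 6 since 6 = 2·3. Therefore 2 | h(k+1).
Hence, by induction on n, the claim holds for every n ≥ 1.
Therefore the largest such d is 2.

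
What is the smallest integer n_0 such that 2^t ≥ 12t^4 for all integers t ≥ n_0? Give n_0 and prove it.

n_0 = 22

At t = 21: 2097152 < 2333772, so the inequality fails and n_0 ≥ 22. We prove 2^t ≥ 12t^4 for all t ≥ 22.
Base step (t = 22): 2^t = 4194304 and 12t^4 = 2811072, so 4194304 ≥ 2811072.
For the inductive step, assume it holds for an arbitrary k ≥ 22, so 2^k ≥ 12k^4.
Then 2^(k + 1) = 2·(2^k) ≥ 2·(12k^4).
Also, for k ≥ 22 we have 2·(12k^4) ≥ 12(k+1)^4, since 2 ≥ (1 + 1/k)^4 for all k ≥ 22.
Combining, 2^(k + 1) ≥ 12(k+1)^4.
By the principle of mathematical induction, the result holds for all t ≥ 22.
Hence the smallest such n_0 is 22.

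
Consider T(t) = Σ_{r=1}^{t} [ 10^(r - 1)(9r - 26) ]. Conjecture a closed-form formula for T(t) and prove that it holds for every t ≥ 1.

We claim T(t) = 10^t(t - 3) + 3 for all t ≥ 1.
Base step (t = 1): T(1) = -17, and the closed form gives -17. They agree.
Suppose the result is true for t = r, so T(r) = 10^r(r - 3) + 3.
Then T(r+1) = T(r) + (10^r(9r - 17)) = (10^r(r - 3) + 3) + (10^r(9r - 17)).
Simplifying, T(r+1) = 10·10^r·r - 20·10^r + 3 = 10^(r+1)((r+1) - 3) + 3,
which is the closed form with t = r+1.
By the principle of mathematical induction, the result holds for all t ≥ 1.

T(t) = 10^t(t - 3) + 3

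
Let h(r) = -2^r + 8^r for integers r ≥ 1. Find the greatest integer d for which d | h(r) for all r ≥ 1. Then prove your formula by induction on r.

d = 6

Computing the first values: h(1) = 6 and h(2) = 60; gcd(6, 60) = 6, so d ≤ 6.
We prove 6 | -2^r + 8^r for all r ≥ 1 by induction on r.
When r = 1: h(1) = 6 = 6·(1), so 6 | h(1).
Inductive step: suppose the statement holds for some p ≥ 1, i.e. 6 | h(p). Then
8^{p+1} − 2^{p+1} = 8·8^p − 2·2^p = 8·(8^p − 2^p) + (6)·2^p. The first term is divisible by 6 by the inductive hypothesis, and the second term (6)·2^p is divisible by 6 since 6 | 6. Hence 6 | h(p+1).
Hence, by induction on r, the claim holds for every r ≥ 1.
Therefore the largest such d is 6.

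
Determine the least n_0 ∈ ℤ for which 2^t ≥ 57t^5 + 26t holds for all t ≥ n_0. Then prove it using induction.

n_0 = 31

At t = 30: 1073741824 < 1385100780, so the inequality fails and n_0 ≥ 31. We prove 2^t ≥ 57t^5 + 26t for all t ≥ 31.
Base case (t = 31): 2^t = 2147483648 and 57t^5 + 26t = 1631862413, so 2147483648 ≥ 1631862413.
Inductive step: suppose the statement holds for some p ≥ 31, so 2^p ≥ 57p^5 + 26p.
Then 2^(p + 1) = 2·(2^p) ≥ 2·(57p^5 + 26p).
Also, for p ≥ 31 we have 2·(57p^5 + 26p) ≥ 57(p+1)^5 + 26(p+1), since 2·(57p^5 + 26p) − (57(p+1)^5 + 26(p+1)) = 57p^5 - 285p^4 - 570p^3 - 570p^2 - 259p - 83, which is nonnegative for all p ≥ 31.
Combining, 2^(p + 1) ≥ 57(p+1)^5 + 26(p+1).
By the principle of mathematical induction, the result holds for all t ≥ 31.
Hence the smallest such n_0 is 31.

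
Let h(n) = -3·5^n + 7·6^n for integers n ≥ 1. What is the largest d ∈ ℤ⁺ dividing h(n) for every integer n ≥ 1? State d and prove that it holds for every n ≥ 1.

Computing the first values: h(1) = 27 and h(2) = 177; gcd(27, 177) = 3, so d ≤ 3.
We prove 3 | -3·5^n + 7·6^n for all n ≥ 1 by induction on n.
Base step (n = 1): h(1) = 27 = 3·(9), so 3 | h(1).
Inductive step: suppose the statement holds for some k ≥ 1, i.e. 3 | h(k). Then
h(k+1) − 6·h(k) = (-3·5^(k+1) + 7·6^(k+1)) − 6·(-3·5^k + 7·6^k) = (-3)·5^k·(5 − 6) = (3)·5^k. Since 3 | h(k) by the inductive hypothesis, 3 | 6·h(k); and 3 | 3 since 3 = 3·1. Therefore 3 | h(k+1).
By induction, the statement is established for all n ≥ 1.
Therefore the largest such d is 3.

d = 3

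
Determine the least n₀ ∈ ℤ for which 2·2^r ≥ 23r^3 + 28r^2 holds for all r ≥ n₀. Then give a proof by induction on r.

n₀ = 16

At r = 15: 65536 < 83925, so the inequality fails and n₀ ≥ 16. We prove 2·2^r ≥ 23r^3 + 28r^2 for all r ≥ 16.
Base case (r = 16): 2·2^r = 131072 and 23r^3 + 28r^2 = 101376, so 131072 ≥ 101376.
Inductive step: suppose the statement holds for some i ≥ 16, so 2·2^i ≥ 23i^3 + 28i^2.
Then 2·2^(i + 1) = 2·(2·2^i) ≥ 2·(23i^3 + 28i^2).
Also, for i ≥ 16 we have 2·(23i^3 + 28i^2) ≥ 23(i+1)^3 + 28(i+1)^2, since 2·(23i^3 + 28i^2) − (23(i+1)^3 + 28(i+1)^2) = 23i^3 - 41i^2 - 125i - 51, which is nonnegative for all i ≥ 16.
Combining, 2·2^(i + 1) ≥ 23(i+1)^3 + 28(i+1)^2.
By the principle of mathematical induction, the result holds for all r ≥ 16.
Hence the smallest such n₀ is 16.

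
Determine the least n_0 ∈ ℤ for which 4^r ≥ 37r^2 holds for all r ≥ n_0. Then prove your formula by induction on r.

n_0 = 5

At r = 4: 256 < 592, so the inequality fails and n_0 ≥ 5. We prove 4^r ≥ 37r^2 for all r ≥ 5.
Base case (r = 5): 4^r = 1024 and 37r^2 = 925, so 1024 ≥ 925.
Inductive step: suppose the statement holds for some p ≥ 5, so 4^p ≥ 37p^2.
Then 4^(p + 1) = 4·(4^p) ≥ 4·(37p^2).
Also, for p ≥ 5 we have 4·(37p^2) ≥ 37(p+1)^2, since 4 ≥ (1 + 1/p)^2 for all p ≥ 5.
Combining, 4^(p + 1) ≥ 37(p+1)^2.
By the principle of mathematical induction, the result holds for all r ≥ 5.
Hence the smallest such n_0 is 5.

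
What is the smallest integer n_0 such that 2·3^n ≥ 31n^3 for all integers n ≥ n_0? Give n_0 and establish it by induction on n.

n_0 = 9

At n = 8: 13122 < 15872, so the inequality fails and n_0 ≥ 9. We prove 2·3^n ≥ 31n^3 for all n ≥ 9.
When n = 9: 2·3^n = 39366 and 31n^3 = 22599, so 39366 ≥ 22599.
For the inductive step, assume it holds for an arbitrary m ≥ 9, so 2·3^m ≥ 31m^3.
Then 2·3^(m + 1) = 3·(2·3^m) ≥ 3·(31m^3).
Also, for m ≥ 9 we have 3·(31m^3) ≥ 31(m+1)^3, since 3 ≥ (1 + 1/m)^3 for all m ≥ 9.
Combining, 2·3^(m + 1) ≥ 31(m+1)^3.
Hence, by induction on n, the claim holds for every n ≥ 9.
Hence the smallest such n_0 is 9.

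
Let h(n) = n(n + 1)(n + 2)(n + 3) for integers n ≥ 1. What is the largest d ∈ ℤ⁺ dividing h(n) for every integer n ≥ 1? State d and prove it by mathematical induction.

d = 24

Computing the first values: h(1) = 24 and h(2) = 120; gcd(24, 120) = 24, so d ≤ 24.
We prove 24 | n(n + 1)(n + 2)(n + 3) for all n ≥ 1 by induction on n.
Base step (n = 1): h(1) = 24 = 24·(1), so 24 | h(1).
For the inductive step, assume it holds for an arbitrary r ≥ 1, i.e. 24 | h(r). Then
h(r+1) − h(r) = (r+1)·(r+2)·(r+3)·(r+4) − r·(r+1)·(r+2)·(r+3) = (r+1)·(r+2)·(r+3)·[(r+4) − r] = 4·(r+1)·(r+2)·(r+3). The product of 3 consecutive integers is divisible by (3)! = 6, so h(r+1) − h(r) is divisible by 4·6 = 24. By the inductive hypothesis 24 | h(r), hence 24 | h(r+1).
By induction, the statement is established for all n ≥ 1.
Therefore the largest such d is 24.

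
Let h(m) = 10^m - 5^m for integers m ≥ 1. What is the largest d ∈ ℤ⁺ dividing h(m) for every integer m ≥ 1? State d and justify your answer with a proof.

d = 5

Computing the first values: h(1) = 5 and h(2) = 75; gcd(5, 75) = 5, so d ≤ 5.
We prove 5 | 10^m - 5^m for all m ≥ 1 by induction on m.
When m = 1: h(1) = 5 = 5·(1), so 5 | h(1).
Inductive step: assume the claim holds for m = j, i.e. 5 | h(j). Then
10^{j+1} − 5^{j+1} = 10·10^j − 5·5^j = 10·(10^j − 5^j) + (5)·5^j. The first term is divisible by 5 by the inductive hypothesis, and the second term (5)·5^j is divisible by 5 since 5 | 5. Hence 5 | h(j+1).
Hence, by induction on m, the claim holds for every m ≥ 1.
Therefore the largest such d is 5.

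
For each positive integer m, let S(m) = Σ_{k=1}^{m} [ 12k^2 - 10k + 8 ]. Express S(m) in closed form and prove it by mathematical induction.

We claim S(m) = m(4m^2 + m + 5) for all m ≥ 1.
Base case (m = 1): S(1) = 10, and the closed form gives 10. They agree.
Inductive step: assume the claim holds for m = k, so S(k) = k(4k^2 + k + 5).
Then S(k+1) = S(k) + (12k^2 + 14k + 10) = (k(4k^2 + k + 5)) + (12k^2 + 14k + 10).
Simplifying, S(k+1) = (k + 1)(4k^2 + 9k + 10) = (k+1)(4(k+1)^2 + (k+1) + 5),
which is the closed form with m = k+1.
This completes the induction.

S(m) = m(4m^2 + m + 5)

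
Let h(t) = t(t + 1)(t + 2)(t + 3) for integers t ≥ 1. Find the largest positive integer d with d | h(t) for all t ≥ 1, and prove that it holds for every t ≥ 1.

Computing the first values: h(1) = 24 and h(2) = 120; gcd(24, 120) = 24, so d ≤ 24.
We prove 24 | t(t + 1)(t + 2)(t + 3) for all t ≥ 1 by induction on t.
Base case (t = 1): h(1) = 24 = 24·(1), so 24 | h(1).
Suppose the result is true for t = k, i.e. 24 | h(k). Then
h(k+1) − h(k) = (k+1)·(k+2)·(k+3)·(k+4) − k·(k+1)·(k+2)·(k+3) = (k+1)·(k+2)·(k+3)·[(k+4) − k] = 4·(k+1)·(k+2)·(k+3). The product of 3 consecutive integers is divisible by (3)! = 6, so h(k+1) − h(k) is divisible by 4·6 = 24. By the inductive hypothesis 24 | h(k), hence 24 | h(k+1).
Hence, by induction on t, the claim holds for every t ≥ 1.
Therefore the largest such d is 24.

d = 24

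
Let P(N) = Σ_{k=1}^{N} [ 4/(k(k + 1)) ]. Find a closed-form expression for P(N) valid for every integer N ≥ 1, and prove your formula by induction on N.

P(N) = 4N/(N + 1)

We claim P(N) = 4N/(N + 1) for all N ≥ 1.
Base step (N = 1): P(1) = 2, and the closed form gives 2. They agree.
Inductive step: suppose the statement holds for some k ≥ 1, so P(k) = 4k/(k + 1).
Then P(k+1) = P(k) + (4/((k + 1)(k + 2))) = (4k/(k + 1)) + (4/((k + 1)(k + 2))).
Simplifying, P(k+1) = 4(k + 1)/(k + 2) = 4(k+1)/((k+1) + 1),
which is the closed form with N = k+1.
By the principle of mathematical induction, the result holds for all N ≥ 1.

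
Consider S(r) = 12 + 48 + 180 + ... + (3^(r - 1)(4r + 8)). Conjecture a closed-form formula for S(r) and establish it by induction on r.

S(r) = 3^r(2r + 3) - 3

We claim S(r) = 3^r(2r + 3) - 3 for all r ≥ 1.
Base case (r = 1): S(1) = 12, and the closed form gives 12. They agree.
Inductive step: assume the claim holds for r = p, so S(p) = 3^p(2p + 3) - 3.
Then S(p+1) = S(p) + (4·3^p(p + 3)) = (3^p(2p + 3) - 3) + (4·3^p(p + 3)).
Simplifying, S(p+1) = 6·3^p·p + 15·3^p - 3 = 3^(p+1)(2(p+1) + 3) - 3,
which is the closed form with r = p+1.
This completes the induction.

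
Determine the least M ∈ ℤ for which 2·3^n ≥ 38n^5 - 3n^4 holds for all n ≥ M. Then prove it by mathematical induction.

At n = 15: 28697814 < 28704375, so the inequality fails and M ≥ 16. We prove 2·3^n ≥ 38n^5 - 3n^4 for all n ≥ 16.
For the base case n = 16: 2·3^n = 86093442 and 38n^5 - 3n^4 = 39649280, so 86093442 ≥ 39649280.
Inductive step: assume the claim holds for n = r, so 2·3^r ≥ 38r^5 - 3r^4.
Then 2·3^(r + 1) = 3·(2·3^r) ≥ 3·(38r^5 - 3r^4).
Also, for r ≥ 16 we have 3·(38r^5 - 3r^4) ≥ 38(r+1)^5 - 3(r+1)^4, since 3·(38r^5 - 3r^4) − (38(r+1)^5 - 3(r+1)^4) = 76r^5 - 196r^4 - 368r^3 - 362r^2 - 178r - 35, which is nonnegative for all r ≥ 16.
Combining, 2·3^(r + 1) ≥ 38(r+1)^5 - 3(r+1)^4.
Hence, by induction on n, the claim holds for every n ≥ 16.
Hence the smallest such M is 16.

M = 16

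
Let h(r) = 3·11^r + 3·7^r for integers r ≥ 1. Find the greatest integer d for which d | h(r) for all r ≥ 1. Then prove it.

Computing the first values: h(1) = 54 and h(2) = 510; gcd(54, 510) = 6, so d ≤ 6.
We prove 6 | 3·11^r + 3·7^r for all r ≥ 1 by induction on r.
When r = 1: h(1) = 54 = 6·(9), so 6 | h(1).
Suppose the result is true for r = i, i.e. 6 | h(i). Then
h(i+1) − 11·h(i) = (3·11^(i+1) + 3·7^(i+1)) − 11·(3·11^i + 3·7^i) = (3)·7^i·(7 − 11) = (-12)·7^i. Since 6 | h(i) by the inductive hypothesis, 6 | 11·h(i); and 6 | -12 since -12 = 6·-2. Therefore 6 | h(i+1).
This completes the induction.
Therefore the largest such d is 6.

d = 6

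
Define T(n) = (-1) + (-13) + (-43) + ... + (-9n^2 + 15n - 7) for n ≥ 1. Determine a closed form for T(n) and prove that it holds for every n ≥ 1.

T(n) = -n(3n^2 - 3n + 1)

We claim T(n) = -n(3n^2 - 3n + 1) for all n ≥ 1.
Base case (n = 1): T(1) = -1, and the closed form gives -1. They agree.
Inductive step: assume the claim holds for n = i, so T(i) = i(-3i^2 + 3i - 1).
Then T(i+1) = T(i) + (15i - 9(i + 1)^2 + 8) = (i(-3i^2 + 3i - 1)) + (15i - 9(i + 1)^2 + 8).
Simplifying, T(i+1) = -(i + 1)(3i^2 + 3i + 1) = -(i+1)(3(i+1)^2 - 3(i+1) + 1),
which is the closed form with n = i+1.
Hence, by induction on n, the claim holds for every n ≥ 1.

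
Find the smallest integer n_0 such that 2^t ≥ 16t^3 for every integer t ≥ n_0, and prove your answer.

At t = 15: 32768 < 54000, so the inequality fails and n_0 ≥ 16. We prove 2^t ≥ 16t^3 for all t ≥ 16.
When t = 16: 2^t = 65536 and 16t^3 = 65536, so 65536 ≥ 65536.
Inductive step: assume the claim holds for t = k, so 2^k ≥ 16k^3.
Then 2^(k + 1) = 2·(2^k) ≥ 2·(16k^3).
Also, for k ≥ 16 we have 2·(16k^3) ≥ 16(k+1)^3, since 2 ≥ (1 + 1/k)^3 for all k ≥ 16.
Combining, 2^(k + 1) ≥ 16(k+1)^3.
By the principle of mathematical induction, the result holds for all t ≥ 16.
Hence the smallest such n_0 is 16.

n_0 = 16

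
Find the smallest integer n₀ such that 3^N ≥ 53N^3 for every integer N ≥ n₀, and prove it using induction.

At N = 9: 19683 < 38637, so the inequality fails and n₀ ≥ 10. We prove 3^N ≥ 53N^3 for all N ≥ 10.
For the base case N = 10: 3^N = 59049 and 53N^3 = 53000, so 59049 ≥ 53000.
Suppose the result is true for N = i, so 3^i ≥ 53i^3.
Then 3^(i + 1) = 3·(3^i) ≥ 3·(53i^3).
Also, for i ≥ 10 we have 3·(53i^3) ≥ 53(i+1)^3, since 3 ≥ (1 + 1/i)^3 for all i ≥ 10.
Combining, 3^(i + 1) ≥ 53(i+1)^3.
By induction, the statement is established for all N ≥ 10.
Hence the smallest such n₀ is 10.

n₀ = 10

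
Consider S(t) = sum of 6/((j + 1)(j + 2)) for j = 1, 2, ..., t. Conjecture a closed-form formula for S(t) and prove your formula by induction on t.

We claim S(t) = 3t/(t + 2) for all t ≥ 1.
Base step (t = 1): S(1) = 1, and the closed form gives 1. They agree.
Suppose the result is true for t = j, so S(j) = 3j/(j + 2).
Then S(j+1) = S(j) + (6/((j + 2)(j + 3))) = (3j/(j + 2)) + (6/((j + 2)(j + 3))).
Simplifying, S(j+1) = 3(j + 1)/(j + 3) = 3(j+1)/((j+1) + 2),
which is the closed form with t = j+1.
This completes the induction.

S(t) = 3t/(t + 2)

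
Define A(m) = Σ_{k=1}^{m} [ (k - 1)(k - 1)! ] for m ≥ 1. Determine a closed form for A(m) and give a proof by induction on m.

A(m) = m! - 1

We claim A(m) = m! - 1 for all m ≥ 1.
Base step (m = 1): A(1) = 0, and the closed form gives 0. They agree.
For the inductive step, assume it holds for an arbitrary k ≥ 1, so A(k) = k! - 1.
Then A(k+1) = A(k) + (k·k!) = (k! - 1) + (k·k!).
Simplifying, A(k+1) = (k+1)! - 1,
which is the closed form with m = k+1.
By the principle of mathematical induction, the result holds for all m ≥ 1.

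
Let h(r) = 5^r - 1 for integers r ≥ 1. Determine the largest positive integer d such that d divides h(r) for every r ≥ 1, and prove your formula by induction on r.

Computing the first values: h(1) = 4 and h(2) = 24; gcd(4, 24) = 4, so d ≤ 4.
We prove 4 | 5^r - 1 for all r ≥ 1 by induction on r.
Base step (r = 1): h(1) = 4 = 4·(1), so 4 | h(1).
Suppose the result is true for r = j, i.e. 4 | h(j). Then
5^{j+1} − 1^{j+1} = 5·5^j − 1·1^j = 5·(5^j − 1^j) + (4)·1^j. The first term is divisible by 4 by the inductive hypothesis, and the second term (4)·1^j is divisible by 4 since 4 | 4. Hence 4 | h(j+1).
By induction, the statement is established for all r ≥ 1.
Therefore the largest such d is 4.

d = 4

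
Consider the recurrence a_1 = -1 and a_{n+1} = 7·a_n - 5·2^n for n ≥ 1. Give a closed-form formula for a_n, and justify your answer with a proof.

a_n = 2^n - 3·7^(n - 1)

Computing the first terms: a_1 = -1, a_2 = -17, a_3 = -139. This suggests a_n = 2^n - 3·7^(n - 1).
For the base case n = 1: the formula gives -1 = -1 = a_1.
Suppose the result is true for n = j, so a_j = 2^j - 3·7^(j - 1).
Then a_{j+1} = 7·a_j - 5·2^j = 7·(2^j - 3·7^(j - 1)) - 5·2^j = 2^(j + 1) - 3·7^j = 2^(j+1) - 3·7^((j+1) - 1),
which is the claimed formula at n = j+1.
Hence, by induction on n, the claim holds for every n ≥ 1.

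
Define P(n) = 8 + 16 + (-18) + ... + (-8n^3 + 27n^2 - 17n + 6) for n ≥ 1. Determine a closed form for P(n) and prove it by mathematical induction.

We claim P(n) = -n(2n^3 - 5n^2 - 3n - 2) for all n ≥ 1.
Base step (n = 1): P(1) = 8, and the closed form gives 8. They agree.
Inductive step: suppose the statement holds for some j ≥ 1, so P(j) = j(-2j^3 + 5j^2 + 3j + 2).
Then P(j+1) = P(j) + (-8j^3 + 3j^2 + 13j + 8) = (j(-2j^3 + 5j^2 + 3j + 2)) + (-8j^3 + 3j^2 + 13j + 8).
Simplifying, P(j+1) = -(j + 1)(2j^3 + j^2 - 7j - 8) = -(j+1)(2(j+1)^3 - 5(j+1)^2 - 3(j+1) - 2),
which is the closed form with n = j+1.
By the principle of mathematical induction, the result holds for all n ≥ 1.

P(n) = -n(2n^3 - 5n^2 - 3n - 2)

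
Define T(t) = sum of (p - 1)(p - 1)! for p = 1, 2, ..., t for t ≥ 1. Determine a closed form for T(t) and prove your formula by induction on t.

T(t) = t! - 1

We claim T(t) = t! - 1 for all t ≥ 1.
Base step (t = 1): T(1) = 0, and the closed form gives 0. They agree.
For the inductive step, assume it holds for an arbitrary p ≥ 1, so T(p) = p! - 1.
Then T(p+1) = T(p) + (p·p!) = (p! - 1) + (p·p!).
Simplifying, T(p+1) = (p+1)! - 1,
which is the closed form with t = p+1.
Hence, by induction on t, the claim holds for every t ≥ 1.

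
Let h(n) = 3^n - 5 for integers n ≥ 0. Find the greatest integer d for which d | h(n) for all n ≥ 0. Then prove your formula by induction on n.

d = 2

Computing the first values: h(0) = -4 and h(1) = -2; gcd(-4, -2) = 2, so d ≤ 2.
We prove 2 | 3^n - 5 for all n ≥ 0 by induction on n.
When n = 0: h(0) = -4 = 2·(-2), so 2 | h(0).
Suppose the result is true for n = r, i.e. 2 | h(r). Then
h(r+1) = 3^(r+1) - 5 = 3·(3^r - 5) + 10 = 3·h(r) + 10. The first term is divisible by 2 by the inductive hypothesis, and 10 is divisible by 2. Hence 2 | h(r+1).
Hence, by induction on n, the claim holds for every n ≥ 0.
Therefore the largest such d is 2.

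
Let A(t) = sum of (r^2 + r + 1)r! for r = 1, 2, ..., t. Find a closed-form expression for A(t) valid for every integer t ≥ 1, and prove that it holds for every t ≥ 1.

A(t) = (t + 1)(t + 1)! - 1

We claim A(t) = (t + 1)(t + 1)! - 1 for all t ≥ 1.
Base case (t = 1): A(1) = 3, and the closed form gives 3. They agree.
Inductive step: assume the claim holds for t = r, so A(r) = (r + 1)(r + 1)! - 1.
Then A(r+1) = A(r) + ((r^2 + 3r + 3)(r + 1)!) = ((r + 1)(r + 1)! - 1) + ((r^2 + 3r + 3)(r + 1)!).
Simplifying, A(r+1) = ((r+1) + 1)((r+1) + 1)! - 1,
which is the closed form with t = r+1.
By the principle of mathematical induction, the result holds for all t ≥ 1.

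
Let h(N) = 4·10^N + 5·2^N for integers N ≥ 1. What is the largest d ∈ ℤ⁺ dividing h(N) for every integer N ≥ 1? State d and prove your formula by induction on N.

d = 10

Computing the first values: h(1) = 50 and h(2) = 420; gcd(50, 420) = 10, so d ≤ 10.
We prove 10 | 4·10^N + 5·2^N for all N ≥ 1 by induction on N.
Base case (N = 1): h(1) = 50 = 10·(5), so 10 | h(1).
For the inductive step, assume it holds for an arbitrary r ≥ 1, i.e. 10 | h(r). Then
h(r+1) − 10·h(r) = (4·10^(r+1) + 5·2^(r+1)) − 10·(4·10^r + 5·2^r) = (5)·2^r·(2 − 10) = (-40)·2^r. Since 10 | h(r) by the inductive hypothesis, 10 | 10·h(r); and 10 | -40 since -40 = 10·-4. Therefore 10 | h(r+1).
By the principle of mathematical induction, the result holds for all N ≥ 1.
Therefore the largest such d is 10.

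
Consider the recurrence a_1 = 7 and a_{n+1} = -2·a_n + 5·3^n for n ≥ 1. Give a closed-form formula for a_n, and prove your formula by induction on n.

a_n = (-2)^(n + 1) + 3^n

Computing the first terms: a_1 = 7, a_2 = 1, a_3 = 43. This suggests a_n = (-2)^(n + 1) + 3^n.
Base case (n = 1): the formula gives 7 = 7 = a_1.
For the inductive step, assume it holds for an arbitrary k ≥ 1, so a_k = (-2)^(k + 1) + 3^k.
Then a_{k+1} = -2·a_k + 5·3^k = -2·((-2)^(k + 1) + 3^k) + 5·3^k = (-2)^(k + 2) + 3^(k + 1) = (-2)^((k+1) + 1) + 3^(k+1),
which is the claimed formula at n = k+1.
This completes the induction.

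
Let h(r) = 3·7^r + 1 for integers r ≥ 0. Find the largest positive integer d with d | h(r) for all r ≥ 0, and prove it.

d = 2

Computing the first values: h(0) = 4 and h(1) = 22; gcd(4, 22) = 2, so d ≤ 2.
We prove 2 | 3·7^r + 1 for all r ≥ 0 by induction on r.
When r = 0: h(0) = 4 = 2·(2), so 2 | h(0).
Suppose the result is true for r = j, i.e. 2 | h(j). Then
h(j+1) = 3·7^(j+1) + 1 = 7·(3·7^j + 1) - 6 = 7·h(j) - 6. The first term is divisible by 2 by the inductive hypothesis, and -6 is divisible by 2. Hence 2 | h(j+1).
By the principle of mathematical induction, the result holds for all r ≥ 0.
Therefore the largest such d is 2.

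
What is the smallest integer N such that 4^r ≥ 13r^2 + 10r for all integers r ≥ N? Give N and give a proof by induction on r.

N = 4

At r = 3: 64 < 147, so the inequality fails and N ≥ 4. We prove 4^r ≥ 13r^2 + 10r for all r ≥ 4.
When r = 4: 4^r = 256 and 13r^2 + 10r = 248, so 256 ≥ 248.
Inductive step: suppose the statement holds for some k ≥ 4, so 4^k ≥ 13k^2 + 10k.
Then 4^(k + 1) = 4·(4^k) ≥ 4·(13k^2 + 10k).
Also, for k ≥ 4 we have 4·(13k^2 + 10k) ≥ 13(k+1)^2 + 10(k+1), since 4·(13k^2 + 10k) − (13(k+1)^2 + 10(k+1)) = 39k^2 + 4k - 23, which is nonnegative for all k ≥ 4.
Combining, 4^(k + 1) ≥ 13(k+1)^2 + 10(k+1).
By induction, the statement is established for all r ≥ 4.
Hence the smallest such N is 4.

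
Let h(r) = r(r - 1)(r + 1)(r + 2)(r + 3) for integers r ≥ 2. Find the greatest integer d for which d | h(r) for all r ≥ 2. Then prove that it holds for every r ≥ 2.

Computing the first values: h(2) = 120 and h(3) = 720; gcd(120, 720) = 120, so d ≤ 120.
We prove 120 | r(r - 1)(r + 1)(r + 2)(r + 3) for all r ≥ 2 by induction on r.
Base case (r = 2): h(2) = 120 = 120·(1), so 120 | h(2).
Inductive step: assume the claim holds for r = i, i.e. 120 | h(i). Then
h(i+1) − h(i) = i·(i+1)·(i+2)·(i+3)·(i+4) − (i-1)·i·(i+1)·(i+2)·(i+3) = i·(i+1)·(i+2)·(i+3)·[(i+4) − (i-1)] = 5·i·(i+1)·(i+2)·(i+3). The product of 4 consecutive integers is divisible by (4)! = 24, so h(i+1) − h(i) is divisible by 5·24 = 120. By the inductive hypothesis 120 | h(i), hence 120 | h(i+1).
Hence, by induction on r, the claim holds for every r ≥ 2.
Therefore the largest such d is 120.

d = 120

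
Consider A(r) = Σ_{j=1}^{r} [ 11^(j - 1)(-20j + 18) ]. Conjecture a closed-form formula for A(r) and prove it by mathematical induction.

A(r) = 2·11^r(-r + 1) - 2

We claim A(r) = 2·11^r(-r + 1) - 2 for all r ≥ 1.
Base step (r = 1): A(1) = -2, and the closed form gives -2. They agree.
Suppose the result is true for r = j, so A(j) = 2·11^j(-j + 1) - 2.
Then A(j+1) = A(j) + (11^j(-20j - 2)) = (2·11^j(-j + 1) - 2) + (11^j(-20j - 2)).
Simplifying, A(j+1) = -22·11^j·j - 2 = 2·11^(j+1)(-(j+1) + 1) - 2,
which is the closed form with r = j+1.
By the principle of mathematical induction, the result holds for all r ≥ 1.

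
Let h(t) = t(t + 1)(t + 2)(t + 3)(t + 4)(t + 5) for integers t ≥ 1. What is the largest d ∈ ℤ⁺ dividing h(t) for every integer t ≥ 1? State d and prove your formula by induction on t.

d = 720

Computing the first values: h(1) = 720 and h(2) = 5040; gcd(720, 5040) = 720, so d ≤ 720.
We prove 720 | t(t + 1)(t + 2)(t + 3)(t + 4)(t + 5) for all t ≥ 1 by induction on t.
Base case (t = 1): h(1) = 720 = 720·(1), so 720 | h(1).
For the inductive step, assume it holds for an arbitrary m ≥ 1, i.e. 720 | h(m). Then
h(m+1) − h(m) = (m+1)·(m+2)·(m+3)·(m+4)·(m+5)·(m+6) − m·(m+1)·(m+2)·(m+3)·(m+4)·(m+5) = (m+1)·(m+2)·(m+3)·(m+4)·(m+5)·[(m+6) − m] = 6·(m+1)·(m+2)·(m+3)·(m+4)·(m+5). The product of 5 consecutive integers is divisible by (5)! = 120, so h(m+1) − h(m) is divisible by 6·120 = 720. By the inductive hypothesis 720 | h(m), hence 720 | h(m+1).
By the principle of mathematical induction, the result holds for all t ≥ 1.
Therefore the largest such d is 720.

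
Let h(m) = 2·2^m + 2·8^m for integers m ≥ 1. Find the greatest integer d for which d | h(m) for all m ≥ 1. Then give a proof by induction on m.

Computing the first values: h(1) = 20 and h(2) = 136; gcd(20, 136) = 4, so d ≤ 4.
We prove 4 | 2·2^m + 2·8^m for all m ≥ 1 by induction on m.
For the base case m = 1: h(1) = 20 = 4·(5), so 4 | h(1).
For the inductive step, assume it holds for an arbitrary r ≥ 1, i.e. 4 | h(r). Then
h(r+1) − 8·h(r) = (2·2^(r+1) + 2·8^(r+1)) − 8·(2·2^r + 2·8^r) = (2)·2^r·(2 − 8) = (-12)·2^r. Since 4 | h(r) by the inductive hypothesis, 4 | 8·h(r); and 4 | -12 since -12 = 4·-3. Therefore 4 | h(r+1).
Hence, by induction on m, the claim holds for every m ≥ 1.
Therefore the largest such d is 4.

d = 4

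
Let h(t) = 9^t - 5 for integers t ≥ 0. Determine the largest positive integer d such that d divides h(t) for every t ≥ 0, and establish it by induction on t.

d = 4

Computing the first values: h(0) = -4 and h(1) = 4; gcd(-4, 4) = 4, so d ≤ 4.
We prove 4 | 9^t - 5 for all t ≥ 0 by induction on t.
When t = 0: h(0) = -4 = 4·(-1), so 4 | h(0).
Inductive step: suppose the statement holds for some j ≥ 0, i.e. 4 | h(j). Then
h(j+1) = 9^(j+1) - 5 = 9·(9^j - 5) + 40 = 9·h(j) + 40. The first term is divisible by 4 by the inductive hypothesis, and 40 is divisible by 4. Hence 4 | h(j+1).
By induction, the statement is established for all t ≥ 0.
Therefore the largest such d is 4.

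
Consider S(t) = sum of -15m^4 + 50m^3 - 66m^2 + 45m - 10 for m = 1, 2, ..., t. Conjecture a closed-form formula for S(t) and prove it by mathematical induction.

S(t) = -t(3t^4 - 5t^3 + 2t^2 - 2t - 2)

We claim S(t) = -t(3t^4 - 5t^3 + 2t^2 - 2t - 2) for all t ≥ 1.
Base case (t = 1): S(1) = 4, and the closed form gives 4. They agree.
Suppose the result is true for t = m, so S(m) = m(-3m^4 + 5m^3 - 2m^2 + 2m + 2).
Then S(m+1) = S(m) + (-15m^4 - 10m^3 - 6m^2 + 3m + 4) = (m(-3m^4 + 5m^3 - 2m^2 + 2m + 2)) + (-15m^4 - 10m^3 - 6m^2 + 3m + 4).
Simplifying, S(m+1) = -(m + 1)(3m^4 + 7m^3 + 5m^2 - m - 4) = -(m+1)(3(m+1)^4 - 5(m+1)^3 + 2(m+1)^2 - 2(m+1) - 2),
which is the closed form with t = m+1.
Hence, by induction on t, the claim holds for every t ≥ 1.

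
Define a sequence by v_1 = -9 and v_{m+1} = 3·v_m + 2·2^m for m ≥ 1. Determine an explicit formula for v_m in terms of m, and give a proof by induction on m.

Computing the first terms: v_1 = -9, v_2 = -23, v_3 = -61. This suggests v_m = -2^(m + 1) - 5·3^(m - 1).
Base step (m = 1): the formula gives -9 = -9 = v_1.
Inductive step: assume the claim holds for m = j, so v_j = -2^(j + 1) - 5·3^(j - 1).
Then v_{j+1} = 3·v_j + 2·2^j = 3·(-2^(j + 1) - 5·3^(j - 1)) + 2·2^j = -2^(j + 2) - 5·3^j = -2^((j+1) + 1) - 5·3^((j+1) - 1),
which is the claimed formula at m = j+1.
This completes the induction.

v_m = -2^(m + 1) - 5·3^(m - 1)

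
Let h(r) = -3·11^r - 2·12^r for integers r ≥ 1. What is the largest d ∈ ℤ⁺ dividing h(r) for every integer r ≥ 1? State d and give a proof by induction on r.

Computing the first values: h(1) = -57 and h(2) = -651; gcd(-57, -651) = 3, so d ≤ 3.
We prove 3 | -3·11^r - 2·12^r for all r ≥ 1 by induction on r.
Base case (r = 1): h(1) = -57 = 3·(-19), so 3 | h(1).
For the inductive step, assume it holds for an arbitrary p ≥ 1, i.e. 3 | h(p). Then
h(p+1) − 12·h(p) = (-3·11^(p+1) - 2·12^(p+1)) − 12·(-3·11^p - 2·12^p) = (-3)·11^p·(11 − 12) = (3)·11^p. Since 3 | h(p) by the inductive hypothesis, 3 | 12·h(p); and 3 | 3 since 3 = 3·1. Therefore 3 | h(p+1).
This completes the induction.
Therefore the largest such d is 3.

d = 3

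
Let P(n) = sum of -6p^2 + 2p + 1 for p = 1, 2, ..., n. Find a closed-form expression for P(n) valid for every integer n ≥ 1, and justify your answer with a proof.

P(n) = -n(2n^2 + 2n - 1)

We claim P(n) = -n(2n^2 + 2n - 1) for all n ≥ 1.
For the base case n = 1: P(1) = -3, and the closed form gives -3. They agree.
For the inductive step, assume it holds for an arbitrary p ≥ 1, so P(p) = p(-2p^2 - 2p + 1).
Then P(p+1) = P(p) + (2p - 6(p + 1)^2 + 3) = (p(-2p^2 - 2p + 1)) + (2p - 6(p + 1)^2 + 3).
Simplifying, P(p+1) = -(p + 1)(2p^2 + 6p + 3) = -(p+1)(2(p+1)^2 + 2(p+1) - 1),
which is the closed form with n = p+1.
This completes the induction.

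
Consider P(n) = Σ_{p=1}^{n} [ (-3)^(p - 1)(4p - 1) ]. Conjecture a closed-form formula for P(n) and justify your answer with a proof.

P(n) = -(-3)^n·n

We claim P(n) = -(-3)^n·n for all n ≥ 1.
When n = 1: P(1) = 3, and the closed form gives 3. They agree.
Suppose the result is true for n = p, so P(p) = -(-3)^p·p.
Then P(p+1) = P(p) + ((-3)^p(4p + 3)) = (-(-3)^p·p) + ((-3)^p(4p + 3)).
Simplifying, P(p+1) = 3(-3)^p(p + 1) = -(-3)^(p+1)·(p+1),
which is the closed form with n = p+1.
Hence, by induction on n, the claim holds for every n ≥ 1.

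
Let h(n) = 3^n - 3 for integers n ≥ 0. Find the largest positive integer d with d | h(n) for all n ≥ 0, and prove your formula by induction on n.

d = 2

Computing the first values: h(0) = -2 and h(1) = 0; gcd(-2, 0) = 2, so d ≤ 2.
We prove 2 | 3^n - 3 for all n ≥ 0 by induction on n.
For the base case n = 0: h(0) = -2 = 2·(-1), so 2 | h(0).
Suppose the result is true for n = k, i.e. 2 | h(k). Then
h(k+1) = 3^(k+1) - 3 = 3·(3^k - 3) + 6 = 3·h(k) + 6. The first term is divisible by 2 by the inductive hypothesis, and 6 is divisible by 2. Hence 2 | h(k+1).
By the principle of mathematical induction, the result holds for all n ≥ 0.
Therefore the largest such d is 2.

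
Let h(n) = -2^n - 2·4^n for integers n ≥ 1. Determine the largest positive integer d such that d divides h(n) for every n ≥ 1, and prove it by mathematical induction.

d = 2

Computing the first values: h(1) = -10 and h(2) = -36; gcd(-10, -36) = 2, so d ≤ 2.
We prove 2 | -2^n - 2·4^n for all n ≥ 1 by induction on n.
For the base case n = 1: h(1) = -10 = 2·(-5), so 2 | h(1).
Inductive step: assume the claim holds for n = r, i.e. 2 | h(r). Then
h(r+1) − 4·h(r) = (-2^(r+1) - 2·4^(r+1)) − 4·(-2^r - 2·4^r) = (-1)·2^r·(2 − 4) = (2)·2^r. Since 2 | h(r) by the inductive hypothesis, 2 | 4·h(r); and 2 | 2 since 2 = 2·1. Therefore 2 | h(r+1).
By the principle of mathematical induction, the result holds for all n ≥ 1.
Therefore the largest such d is 2.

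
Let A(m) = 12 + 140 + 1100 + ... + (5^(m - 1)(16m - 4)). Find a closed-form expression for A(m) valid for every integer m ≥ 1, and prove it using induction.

We claim A(m) = 2·5^m(2m - 1) + 2 for all m ≥ 1.
For the base case m = 1: A(1) = 12, and the closed form gives 12. They agree.
Suppose the result is true for m = k, so A(k) = 2·5^k(2k - 1) + 2.
Then A(k+1) = A(k) + (5^k(16k + 12)) = (2·5^k(2k - 1) + 2) + (5^k(16k + 12)).
Simplifying, A(k+1) = 20·5^k·k + 10·5^k + 2 = 2·5^(k+1)(2(k+1) - 1) + 2,
which is the closed form with m = k+1.
By the principle of mathematical induction, the result holds for all m ≥ 1.

A(m) = 2·5^m(2m - 1) + 2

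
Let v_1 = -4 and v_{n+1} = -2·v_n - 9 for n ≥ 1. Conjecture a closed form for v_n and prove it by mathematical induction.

Computing the first terms: v_1 = -4, v_2 = -1, v_3 = -7. This suggests v_n = -(-2)^(n - 1) - 3.
When n = 1: the formula gives -4 = -4 = v_1.
Suppose the result is true for n = j, so v_j = -(-2)^(j - 1) - 3.
Then v_{j+1} = -2·v_j - 9 = -2·(-(-2)^(j - 1) - 3) - 9 = -(-2)^j - 3 = -(-2)^((j+1) - 1) - 3,
which is the claimed formula at n = j+1.
By the principle of mathematical induction, the result holds for all n ≥ 1.

v_n = -(-2)^(n - 1) - 3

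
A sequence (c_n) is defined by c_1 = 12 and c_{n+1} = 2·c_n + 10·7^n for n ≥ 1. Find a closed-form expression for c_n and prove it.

c_n = -2^n + 2·7^n

Computing the first terms: c_1 = 12, c_2 = 94, c_3 = 678. This suggests c_n = -2^n + 2·7^n.
Base case (n = 1): the formula gives 12 = 12 = c_1.
Suppose the result is true for n = m, so c_m = -2^m + 2·7^m.
Then c_{m+1} = 2·c_m + 10·7^m = 2·(-2^m + 2·7^m) + 10·7^m = -2^(m + 1) + 2·7^(m + 1),
which is the claimed formula at n = m+1.
By induction, the statement is established for all n ≥ 1.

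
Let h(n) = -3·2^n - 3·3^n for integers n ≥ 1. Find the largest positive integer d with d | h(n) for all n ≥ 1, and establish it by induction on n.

d = 3

Computing the first values: h(1) = -15 and h(2) = -39; gcd(-15, -39) = 3, so d ≤ 3.
We prove 3 | -3·2^n - 3·3^n for all n ≥ 1 by induction on n.
For the base case n = 1: h(1) = -15 = 3·(-5), so 3 | h(1).
Inductive step: suppose the statement holds for some r ≥ 1, i.e. 3 | h(r). Then
h(r+1) − 3·h(r) = (-3·2^(r+1) - 3·3^(r+1)) − 3·(-3·2^r - 3·3^r) = (-3)·2^r·(2 − 3) = (3)·2^r. Since 3 | h(r) by the inductive hypothesis, 3 | 3·h(r); and 3 | 3 since 3 = 3·1. Therefore 3 | h(r+1).
By induction, the statement is established for all n ≥ 1.
Therefore the largest such d is 3.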